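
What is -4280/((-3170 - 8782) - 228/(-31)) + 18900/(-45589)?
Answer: -237404770/4220219319 ≈ -0.056254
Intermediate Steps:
-4280/((-3170 - 8782) - 228/(-31)) + 18900/(-45589) = -4280/(-11952 - (-1)*228/31) + 18900*(-1/45589) = -4280/(-11952 - 1*(-228/31)) - 18900/45589 = -4280/(-11952 + 228/31) - 18900/45589 = -4280/(-370284/31) - 18900/45589 = -4280*(-31/370284) - 18900/45589 = 33170/92571 - 18900/45589 = -237404770/4220219319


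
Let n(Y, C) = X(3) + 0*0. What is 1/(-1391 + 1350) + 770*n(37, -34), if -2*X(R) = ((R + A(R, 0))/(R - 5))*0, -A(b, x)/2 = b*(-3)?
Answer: -1/41 ≈ -0.024390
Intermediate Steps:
A(b, x) = 6*b (A(b, x) = -2*b*(-3) = -(-6)*b = 6*b)
X(R) = 0 (X(R) = -(R + 6*R)/(R - 5)*0/2 = -(7*R)/(-5 + R)*0/2 = -7*R/(-5 + R)*0/2 = -½*0 = 0)
n(Y, C) = 0 (n(Y, C) = 0 + 0*0 = 0 + 0 = 0)
1/(-1391 + 1350) + 770*n(37, -34) = 1/(-1391 + 1350) + 770*0 = 1/(-41) + 0 = -1/41 + 0 = -1/41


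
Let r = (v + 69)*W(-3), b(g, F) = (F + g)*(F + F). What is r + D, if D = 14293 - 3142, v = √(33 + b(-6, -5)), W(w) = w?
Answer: 10944 - 3*√143 ≈ 10908.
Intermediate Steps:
b(g, F) = 2*F*(F + g) (b(g, F) = (F + g)*(2*F) = 2*F*(F + g))
v = √143 (v = √(33 + 2*(-5)*(-5 - 6)) = √(33 + 2*(-5)*(-11)) = √(33 + 110) = √143 ≈ 11.958)
D = 11151
r = -207 - 3*√143 (r = (√143 + 69)*(-3) = (69 + √143)*(-3) = -207 - 3*√143 ≈ -242.87)
r + D = (-207 - 3*√143) + 11151 = 10944 - 3*√143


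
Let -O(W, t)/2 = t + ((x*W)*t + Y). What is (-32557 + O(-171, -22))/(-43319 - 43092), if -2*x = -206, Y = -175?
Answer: 807135/86411 ≈ 9.3407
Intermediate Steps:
x = 103 (x = -½*(-206) = 103)
O(W, t) = 350 - 2*t - 206*W*t (O(W, t) = -2*(t + ((103*W)*t - 175)) = -2*(t + (103*W*t - 175)) = -2*(t + (-175 + 103*W*t)) = -2*(-175 + t + 103*W*t) = 350 - 2*t - 206*W*t)
(-32557 + O(-171, -22))/(-43319 - 43092) = (-32557 + (350 - 2*(-22) - 206*(-171)*(-22)))/(-43319 - 43092) = (-32557 + (350 + 44 - 774972))/(-86411) = (-32557 - 774578)*(-1/86411) = -807135*(-1/86411) = 807135/86411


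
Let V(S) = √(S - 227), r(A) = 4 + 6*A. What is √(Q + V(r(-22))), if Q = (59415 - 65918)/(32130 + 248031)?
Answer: √(-4131263 + 177982281*I*√355)/13341 ≈ 3.0674 + 3.0712*I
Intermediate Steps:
V(S) = √(-227 + S)
Q = -929/40023 (Q = -6503/280161 = -6503*1/280161 = -929/40023 ≈ -0.023212)
√(Q + V(r(-22))) = √(-929/40023 + √(-227 + (4 + 6*(-22)))) = √(-929/40023 + √(-227 + (4 - 132))) = √(-929/40023 + √(-227 - 128)) = √(-929/40023 + √(-355)) = √(-929/40023 + I*√355)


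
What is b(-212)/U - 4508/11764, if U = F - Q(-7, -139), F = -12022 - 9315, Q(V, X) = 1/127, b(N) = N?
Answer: -43746487/117198850 ≈ -0.37327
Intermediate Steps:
Q(V, X) = 1/127
F = -21337
U = -2709800/127 (U = -21337 - 1*1/127 = -21337 - 1/127 = -2709800/127 ≈ -21337.)
b(-212)/U - 4508/11764 = -212/(-2709800/127) - 4508/11764 = -212*(-127/2709800) - 4508*1/11764 = 6731/677450 - 1127/2941 = -43746487/117198850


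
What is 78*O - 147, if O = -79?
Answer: -6309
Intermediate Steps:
78*O - 147 = 78*(-79) - 147 = -6162 - 147 = -6309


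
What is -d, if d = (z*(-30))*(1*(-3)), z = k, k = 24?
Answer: -2160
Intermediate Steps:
z = 24
d = 2160 (d = (24*(-30))*(1*(-3)) = -720*(-3) = 2160)
-d = -1*2160 = -2160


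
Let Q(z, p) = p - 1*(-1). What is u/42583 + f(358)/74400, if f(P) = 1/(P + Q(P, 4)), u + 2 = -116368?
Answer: -3142827821417/1150047597600 ≈ -2.7328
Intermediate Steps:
u = -116370 (u = -2 - 116368 = -116370)
Q(z, p) = 1 + p (Q(z, p) = p + 1 = 1 + p)
f(P) = 1/(5 + P) (f(P) = 1/(P + (1 + 4)) = 1/(P + 5) = 1/(5 + P))
u/42583 + f(358)/74400 = -116370/42583 + 1/((5 + 358)*74400) = -116370*1/42583 + (1/74400)/363 = -116370/42583 + (1/363)*(1/74400) = -116370/42583 + 1/27007200 = -3142827821417/1150047597600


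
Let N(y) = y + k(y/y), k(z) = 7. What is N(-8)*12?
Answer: -12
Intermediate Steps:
N(y) = 7 + y (N(y) = y + 7 = 7 + y)
N(-8)*12 = (7 - 8)*12 = -1*12 = -12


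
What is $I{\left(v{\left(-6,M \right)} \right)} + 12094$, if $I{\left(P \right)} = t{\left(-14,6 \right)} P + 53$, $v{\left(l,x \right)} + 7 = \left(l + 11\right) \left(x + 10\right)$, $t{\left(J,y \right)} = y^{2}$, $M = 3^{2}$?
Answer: $15315$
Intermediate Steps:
$M = 9$
$v{\left(l,x \right)} = -7 + \left(10 + x\right) \left(11 + l\right)$ ($v{\left(l,x \right)} = -7 + \left(l + 11\right) \left(x + 10\right) = -7 + \left(11 + l\right) \left(10 + x\right) = -7 + \left(10 + x\right) \left(11 + l\right)$)
$I{\left(P \right)} = 53 + 36 P$ ($I{\left(P \right)} = 6^{2} P + 53 = 36 P + 53 = 53 + 36 P$)
$I{\left(v{\left(-6,M \right)} \right)} + 12094 = \left(53 + 36 \left(103 + 10 \left(-6\right) + 11 \cdot 9 - 54\right)\right) + 12094 = \left(53 + 36 \left(103 - 60 + 99 - 54\right)\right) + 12094 = \left(53 + 36 \cdot 88\right) + 12094 = \left(53 + 3168\right) + 12094 = 3221 + 12094 = 15315$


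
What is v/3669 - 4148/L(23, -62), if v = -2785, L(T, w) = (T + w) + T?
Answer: 3793613/14676 ≈ 258.49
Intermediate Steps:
L(T, w) = w + 2*T
v/3669 - 4148/L(23, -62) = -2785/3669 - 4148/(-62 + 2*23) = -2785*1/3669 - 4148/(-62 + 46) = -2785/3669 - 4148/(-16) = -2785/3669 - 4148*(-1/16) = -2785/3669 + 1037/4 = 3793613/14676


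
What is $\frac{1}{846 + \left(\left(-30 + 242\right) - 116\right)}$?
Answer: $\frac{1}{942} \approx 0.0010616$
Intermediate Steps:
$\frac{1}{846 + \left(\left(-30 + 242\right) - 116\right)} = \frac{1}{846 + \left(212 - 116\right)} = \frac{1}{846 + 96} = \frac{1}{942}$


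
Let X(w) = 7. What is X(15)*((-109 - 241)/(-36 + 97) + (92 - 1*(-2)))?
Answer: 37688/61 ≈ 617.84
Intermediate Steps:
X(15)*((-109 - 241)/(-36 + 97) + (92 - 1*(-2))) = 7*((-109 - 241)/(-36 + 97) + (92 - 1*(-2))) = 7*(-350/61 + (92 + 2)) = 7*(-350*1/61 + 94) = 7*(-350/61 + 94) = 7*(5384/61) = 37688/61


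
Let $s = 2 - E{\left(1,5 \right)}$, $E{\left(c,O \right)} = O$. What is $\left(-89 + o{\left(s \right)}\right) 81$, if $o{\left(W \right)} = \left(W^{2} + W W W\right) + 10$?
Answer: $-7857$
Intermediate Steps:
$s = -3$ ($s = 2 - 5 = -3$)
$o{\left(W \right)} = 10 + W^{2} + W^{3}$ ($o{\left(W \right)} = \left(W^{2} + W^{2} W\right) + 10 = \left(W^{2} + W^{3}\right) + 10 = 10 + W^{2} + W^{3}$)
$\left(-89 + o{\left(s \right)}\right) 81 = \left(-89 + \left(10 + \left(-3\right)^{2} + \left(-3\right)^{3}\right)\right) 81 = \left(-89 + \left(10 + 9 - 27\right)\right) 81 = \left(-89 - 8\right) 81 = \left(-97\right) 81 = -7857$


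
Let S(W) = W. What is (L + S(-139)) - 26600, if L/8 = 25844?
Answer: 180013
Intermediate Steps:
L = 206752 (L = 8*25844 = 206752)
(L + S(-139)) - 26600 = (206752 - 139) - 26600 = 206613 - 26600 = 180013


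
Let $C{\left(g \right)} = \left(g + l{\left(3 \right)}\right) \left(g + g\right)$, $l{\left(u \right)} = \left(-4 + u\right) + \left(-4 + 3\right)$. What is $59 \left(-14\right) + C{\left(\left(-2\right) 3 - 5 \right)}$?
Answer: $-540$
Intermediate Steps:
$l{\left(u \right)} = -5 + u$ ($l{\left(u \right)} = \left(-4 + u\right) - 1 = -5 + u$)
$C{\left(g \right)} = 2 g \left(-2 + g\right)$ ($C{\left(g \right)} = \left(g + \left(-5 + 3\right)\right) \left(g + g\right) = \left(g - 2\right) 2 g = \left(-2 + g\right) 2 g = 2 g \left(-2 + g\right)$)
$59 \left(-14\right) + C{\left(\left(-2\right) 3 - 5 \right)} = 59 \left(-14\right) + 2 \left(\left(-2\right) 3 - 5\right) \left(-2 - 11\right) = -826 + 2 \left(-6 - 5\right) \left(-2 - 11\right) = -826 + 2 \left(-11\right) \left(-2 - 11\right) = -826 + 2 \left(-11\right) \left(-13\right) = -826 + 286 = -540$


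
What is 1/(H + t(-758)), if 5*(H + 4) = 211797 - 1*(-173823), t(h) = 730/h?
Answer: 379/29228115 ≈ 1.2967e-5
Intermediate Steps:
H = 77120 (H = -4 + (211797 - 1*(-173823))/5 = -4 + (211797 + 173823)/5 = -4 + (⅕)*385620 = -4 + 77124 = 77120)
1/(H + t(-758)) = 1/(77120 + 730/(-758)) = 1/(77120 + 730*(-1/758)) = 1/(77120 - 365/379) = 1/(29228115/379) = 379/29228115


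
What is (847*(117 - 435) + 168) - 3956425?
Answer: -4225603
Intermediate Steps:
(847*(117 - 435) + 168) - 3956425 = (847*(-318) + 168) - 3956425 = (-269346 + 168) - 3956425 = -269178 - 3956425 = -4225603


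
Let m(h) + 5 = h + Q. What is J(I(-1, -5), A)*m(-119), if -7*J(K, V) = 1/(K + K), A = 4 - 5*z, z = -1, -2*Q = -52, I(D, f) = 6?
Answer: 7/6 ≈ 1.1667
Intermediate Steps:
Q = 26 (Q = -½*(-52) = 26)
m(h) = 21 + h (m(h) = -5 + (h + 26) = -5 + (26 + h) = 21 + h)
A = 9 (A = 4 - 5*(-1) = 4 + 5 = 9)
J(K, V) = -1/(14*K) (J(K, V) = -1/(7*(K + K)) = -1/(2*K)/7 = -1/(14*K))
J(I(-1, -5), A)*m(-119) = (-1/14/6)*(21 - 119) = -1/14*⅙*(-98) = -1/84*(-98) = 7/6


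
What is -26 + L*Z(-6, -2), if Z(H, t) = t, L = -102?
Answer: 178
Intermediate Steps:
-26 + L*Z(-6, -2) = -26 - 102*(-2) = -26 + 204 = 178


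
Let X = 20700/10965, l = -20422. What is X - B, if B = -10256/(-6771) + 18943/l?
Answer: 131476539911/101080751622 ≈ 1.3007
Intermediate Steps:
X = 1380/731 (X = 20700*(1/10965) = 1380/731 ≈ 1.8878)
B = 81184979/138277362 (B = -10256/(-6771) + 18943/(-20422) = -10256*(-1/6771) + 18943*(-1/20422) = 10256/6771 - 18943/20422 = 81184979/138277362 ≈ 0.58712)
X - B = 1380/731 - 1*81184979/138277362 = 1380/731 - 81184979/138277362 = 131476539911/101080751622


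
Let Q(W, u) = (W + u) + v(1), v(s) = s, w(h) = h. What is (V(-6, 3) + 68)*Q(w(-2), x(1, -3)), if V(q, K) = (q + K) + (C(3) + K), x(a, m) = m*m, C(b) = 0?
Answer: 544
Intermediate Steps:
x(a, m) = m²
V(q, K) = q + 2*K (V(q, K) = (q + K) + (0 + K) = (K + q) + K = q + 2*K)
Q(W, u) = 1 + W + u (Q(W, u) = (W + u) + 1 = 1 + W + u)
(V(-6, 3) + 68)*Q(w(-2), x(1, -3)) = ((-6 + 2*3) + 68)*(1 - 2 + (-3)²) = ((-6 + 6) + 68)*(1 - 2 + 9) = (0 + 68)*8 = 68*8 = 544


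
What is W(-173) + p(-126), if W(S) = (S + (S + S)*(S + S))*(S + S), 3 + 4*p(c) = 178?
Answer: -165447337/4 ≈ -4.1362e+7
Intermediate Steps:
p(c) = 175/4 (p(c) = -¾ + (¼)*178 = -¾ + 89/2 = 175/4)
W(S) = 2*S*(S + 4*S²) (W(S) = (S + (2*S)*(2*S))*(2*S) = (S + 4*S²)*(2*S) = 2*S*(S + 4*S²))
W(-173) + p(-126) = (-173)²*(2 + 8*(-173)) + 175/4 = 29929*(2 - 1384) + 175/4 = 29929*(-1382) + 175/4 = -41361878 + 175/4 = -165447337/4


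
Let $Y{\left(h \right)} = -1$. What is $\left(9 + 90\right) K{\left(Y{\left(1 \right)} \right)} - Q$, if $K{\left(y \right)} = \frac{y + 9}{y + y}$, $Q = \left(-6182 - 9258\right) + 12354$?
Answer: $2690$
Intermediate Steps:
$Q = -3086$ ($Q = -15440 + 12354 = -3086$)
$K{\left(y \right)} = \frac{9 + y}{2 y}$
$\left(9 + 90\right) K{\left(Y{\left(1 \right)} \right)} - Q = \left(9 + 90\right) \frac{9 - 1}{2 \left(-1\right)} - -3086 = 99 \cdot \frac{1}{2} \left(-1\right) 8 + 3086 = 99 \left(-4\right) + 3086 = -396 + 3086 = 2690$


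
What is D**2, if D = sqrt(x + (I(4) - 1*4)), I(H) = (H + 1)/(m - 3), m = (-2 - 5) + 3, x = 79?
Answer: 520/7 ≈ 74.286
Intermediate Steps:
m = -4 (m = -7 + 3 = -4)
I(H) = -1/7 - H/7 (I(H) = (H + 1)/(-4 - 3) = (1 + H)/(-7) = (1 + H)*(-1/7) = -1/7 - H/7)
D = 2*sqrt(910)/7 (D = sqrt(79 + ((-1/7 - 1/7*4) - 1*4)) = sqrt(79 + ((-1/7 - 4/7) - 4)) = sqrt(79 + (-5/7 - 4)) = sqrt(79 - 33/7) = sqrt(520/7) = 2*sqrt(910)/7 ≈ 8.6189)
D**2 = (2*sqrt(910)/7)**2 = 520/7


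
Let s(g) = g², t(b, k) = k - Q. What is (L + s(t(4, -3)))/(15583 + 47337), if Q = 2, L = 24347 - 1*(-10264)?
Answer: 8659/15730 ≈ 0.55048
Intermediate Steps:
L = 34611 (L = 24347 + 10264 = 34611)
t(b, k) = -2 + k (t(b, k) = k - 1*2 = k - 2 = -2 + k)
(L + s(t(4, -3)))/(15583 + 47337) = (34611 + (-2 - 3)²)/(15583 + 47337) = (34611 + (-5)²)/62920 = (34611 + 25)*(1/62920) = 34636*(1/62920) = 8659/15730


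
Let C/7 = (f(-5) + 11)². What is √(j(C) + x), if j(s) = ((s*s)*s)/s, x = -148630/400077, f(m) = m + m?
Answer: √864839471779/133359 ≈ 6.9734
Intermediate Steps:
f(m) = 2*m
C = 7 (C = 7*(2*(-5) + 11)² = 7*(-10 + 11)² = 7*1² = 7*1 = 7)
x = -148630/400077 (x = -148630*1/400077 = -148630/400077 ≈ -0.37150)
j(s) = s² (j(s) = (s²*s)/s = s³/s = s²)
√(j(C) + x) = √(7² - 148630/400077) = √(49 - 148630/400077) = √(19455143/400077) = √864839471779/133359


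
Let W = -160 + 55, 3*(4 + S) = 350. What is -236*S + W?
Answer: -80083/3 ≈ -26694.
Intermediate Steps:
S = 338/3 (S = -4 + (1/3)*350 = -4 + 350/3 = 338/3 ≈ 112.67)
W = -105
-236*S + W = -236*338/3 - 105 = -79768/3 - 105 = -80083/3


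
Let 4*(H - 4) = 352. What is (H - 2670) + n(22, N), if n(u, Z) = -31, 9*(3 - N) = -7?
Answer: -2609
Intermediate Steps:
H = 92 (H = 4 + (¼)*352 = 4 + 88 = 92)
N = 34/9 (N = 3 - ⅑*(-7) = 3 + 7/9 = 34/9 ≈ 3.7778)
(H - 2670) + n(22, N) = (92 - 2670) - 31 = -2578 - 31 = -2609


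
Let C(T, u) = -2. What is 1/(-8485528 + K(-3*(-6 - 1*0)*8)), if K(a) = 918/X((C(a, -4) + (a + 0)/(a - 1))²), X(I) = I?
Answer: -10082/85541707205 ≈ -1.1786e-7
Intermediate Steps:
K(a) = 918/(-2 + a/(-1 + a))² (K(a) = 918/((-2 + (a + 0)/(a - 1))²) = 918/((-2 + a/(-1 + a))²) = 918/(-2 + a/(-1 + a))²)
1/(-8485528 + K(-3*(-6 - 1*0)*8)) = 1/(-8485528 + 918*(-1 - 3*(-6 - 1*0)*8)²/(2 - (-3*(-6 - 1*0))*8)²) = 1/(-8485528 + 918*(-1 - 3*(-6 + 0)*8)²/(2 - (-3*(-6 + 0))*8)²) = 1/(-8485528 + 918*(-1 - 3*(-6)*8)²/(2 - (-3*(-6))*8)²) = 1/(-8485528 + 918*(-1 + 18*8)²/(2 - 18*8)²) = 1/(-8485528 + 918*(-1 + 144)²/(2 - 1*144)²) = 1/(-8485528 + 918*143²/(2 - 144)²) = 1/(-8485528 + 918*20449/(-142)²) = 1/(-8485528 + 918*20449*(1/20164)) = 1/(-8485528 + 9386091/10082) = 1/(-85541707205/10082) = -10082/85541707205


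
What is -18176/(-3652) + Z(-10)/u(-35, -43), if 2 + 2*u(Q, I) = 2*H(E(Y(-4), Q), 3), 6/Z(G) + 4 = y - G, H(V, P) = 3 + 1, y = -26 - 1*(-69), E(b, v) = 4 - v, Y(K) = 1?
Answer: 224482/44737 ≈ 5.0178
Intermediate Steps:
y = 43 (y = -26 + 69 = 43)
H(V, P) = 4
Z(G) = 6/(39 - G) (Z(G) = 6/(-4 + (43 - G)) = 6/(39 - G))
u(Q, I) = 3 (u(Q, I) = -1 + (2*4)/2 = -1 + (½)*8 = -1 + 4 = 3)
-18176/(-3652) + Z(-10)/u(-35, -43) = -18176/(-3652) - 6/(-39 - 10)/3 = -18176*(-1/3652) - 6/(-49)*(⅓) = 4544/913 - 6*(-1/49)*(⅓) = 4544/913 + (6/49)*(⅓) = 4544/913 + 2/49 = 224482/44737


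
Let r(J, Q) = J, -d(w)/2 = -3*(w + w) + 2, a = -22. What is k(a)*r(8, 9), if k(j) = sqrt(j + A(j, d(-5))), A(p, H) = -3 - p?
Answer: 8*I*sqrt(3) ≈ 13.856*I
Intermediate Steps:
d(w) = -4 + 12*w (d(w) = -2*(-3*(w + w) + 2) = -2*(-6*w + 2) = -2*(2 - 6*w) = -4 + 12*w)
k(j) = I*sqrt(3) (k(j) = sqrt(j + (-3 - j)) = sqrt(-3) = I*sqrt(3))
k(a)*r(8, 9) = (I*sqrt(3))*8 = 8*I*sqrt(3)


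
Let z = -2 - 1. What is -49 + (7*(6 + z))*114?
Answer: 2345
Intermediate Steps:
z = -3
-49 + (7*(6 + z))*114 = -49 + (7*(6 - 3))*114 = -49 + (7*3)*114 = -49 + 21*114 = -49 + 2394 = 2345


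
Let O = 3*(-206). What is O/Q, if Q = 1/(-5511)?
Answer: 3405798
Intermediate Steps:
Q = -1/5511 ≈ -0.00018146
O = -618
O/Q = -618/(-1/5511) = -618*(-5511) = 3405798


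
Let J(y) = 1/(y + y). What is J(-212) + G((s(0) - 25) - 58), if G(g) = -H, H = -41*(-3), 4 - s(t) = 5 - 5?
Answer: -52153/424 ≈ -123.00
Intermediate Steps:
J(y) = 1/(2*y)
s(t) = 4 (s(t) = 4 - (5 - 5) = 4 - 1*0 = 4 + 0 = 4)
H = 123
G(g) = -123 (G(g) = -1*123 = -123)
J(-212) + G((s(0) - 25) - 58) = (½)/(-212) - 123 = (½)*(-1/212) - 123 = -1/424 - 123 = -52153/424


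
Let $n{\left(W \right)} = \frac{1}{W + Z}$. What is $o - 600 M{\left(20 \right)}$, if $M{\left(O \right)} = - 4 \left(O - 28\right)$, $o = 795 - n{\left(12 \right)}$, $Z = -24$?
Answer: $- \frac{220859}{12} \approx -18405.0$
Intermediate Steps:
$n{\left(W \right)} = \frac{1}{-24 + W}$ ($n{\left(W \right)} = \frac{1}{W - 24} = \frac{1}{-24 + W}$)
$o = \frac{9541}{12}$ ($o = 795 - \frac{1}{-24 + 12} = 795 - \frac{1}{-12} = 795 - - \frac{1}{12} = 795 + \frac{1}{12} = \frac{9541}{12} \approx 795.08$)
$M{\left(O \right)} = 112 - 4 O$ ($M{\left(O \right)} = - 4 \left(-28 + O\right) = 112 - 4 O$)
$o - 600 M{\left(20 \right)} = \frac{9541}{12} - 600 \left(112 - 80\right) = \frac{9541}{12} - 19200 = - \frac{220859}{12}$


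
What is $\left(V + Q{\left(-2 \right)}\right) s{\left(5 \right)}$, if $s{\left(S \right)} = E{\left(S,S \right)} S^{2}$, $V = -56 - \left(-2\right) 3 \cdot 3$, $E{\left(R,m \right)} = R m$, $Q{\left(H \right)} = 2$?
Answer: $-22500$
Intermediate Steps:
$V = -38$ ($V = -56 - \left(-6\right) 3 = -56 - -18 = -56 + 18 = -38$)
$s{\left(S \right)} = S^{4}$ ($s{\left(S \right)} = S S S^{2} = S^{2} S^{2} = S^{4}$)
$\left(V + Q{\left(-2 \right)}\right) s{\left(5 \right)} = \left(-38 + 2\right) 5^{4} = \left(-36\right) 625 = -22500$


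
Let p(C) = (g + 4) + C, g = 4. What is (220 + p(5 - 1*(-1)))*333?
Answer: 77922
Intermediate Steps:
p(C) = 8 + C (p(C) = (4 + 4) + C = 8 + C)
(220 + p(5 - 1*(-1)))*333 = (220 + (8 + (5 - 1*(-1))))*333 = (220 + (8 + (5 + 1)))*333 = (220 + (8 + 6))*333 = (220 + 14)*333 = 234*333 = 77922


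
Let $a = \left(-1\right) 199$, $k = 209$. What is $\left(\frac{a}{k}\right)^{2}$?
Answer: $\frac{39601}{43681} \approx 0.9066$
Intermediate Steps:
$a = -199$
$\left(\frac{a}{k}\right)^{2} = \left(- \frac{199}{209}\right)^{2} = \frac{39601}{43681}$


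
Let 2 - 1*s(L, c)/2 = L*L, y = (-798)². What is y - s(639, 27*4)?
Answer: 1453442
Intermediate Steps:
y = 636804
s(L, c) = 4 - 2*L² (s(L, c) = 4 - 2*L*L = 4 - 2*L²)
y - s(639, 27*4) = 636804 - (4 - 2*639²) = 636804 - (4 - 2*408321) = 636804 - (4 - 816642) = 636804 - 1*(-816638) = 636804 + 816638 = 1453442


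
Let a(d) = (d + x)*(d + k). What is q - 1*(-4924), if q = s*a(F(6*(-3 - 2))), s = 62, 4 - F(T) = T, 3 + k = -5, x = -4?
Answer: 53284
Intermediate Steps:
k = -8 (k = -3 - 5 = -8)
F(T) = 4 - T
a(d) = (-8 + d)*(-4 + d) (a(d) = (d - 4)*(d - 8) = (-4 + d)*(-8 + d) = (-8 + d)*(-4 + d))
q = 48360 (q = 62*(32 + (4 - 6*(-3 - 2))² - 12*(4 - 6*(-3 - 2))) = 62*(32 + (4 - 6*(-5))² - 12*(4 - 6*(-5))) = 62*(32 + (4 - 1*(-30))² - 12*(4 - 1*(-30))) = 62*(32 + (4 + 30)² - 12*(4 + 30)) = 62*(32 + 34² - 12*34) = 62*(32 + 1156 - 408) = 62*780 = 48360)
q - 1*(-4924) = 48360 - 1*(-4924) = 48360 + 4924 = 53284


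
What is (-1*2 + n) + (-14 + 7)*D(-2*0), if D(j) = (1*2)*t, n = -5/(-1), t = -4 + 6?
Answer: -25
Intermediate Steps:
t = 2
n = 5 (n = -5*(-1) = 5)
D(j) = 4 (D(j) = (1*2)*2 = 2*2 = 4)
(-1*2 + n) + (-14 + 7)*D(-2*0) = (-1*2 + 5) + (-14 + 7)*4 = (-2 + 5) - 7*4 = 3 - 28 = -25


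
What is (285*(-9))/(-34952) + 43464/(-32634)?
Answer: -239241253/190103928 ≈ -1.2585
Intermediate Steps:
(285*(-9))/(-34952) + 43464/(-32634) = -2565*(-1/34952) + 43464*(-1/32634) = 2565/34952 - 7244/5439 = -239241253/190103928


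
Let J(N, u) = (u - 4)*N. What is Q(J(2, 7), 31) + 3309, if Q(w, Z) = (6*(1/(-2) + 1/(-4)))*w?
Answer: 3282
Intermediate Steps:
J(N, u) = N*(-4 + u) (J(N, u) = (-4 + u)*N = N*(-4 + u))
Q(w, Z) = -9*w/2 (Q(w, Z) = (6*(1*(-½) + 1*(-¼)))*w = (6*(-½ - ¼))*w = (6*(-¾))*w = -9*w/2)
Q(J(2, 7), 31) + 3309 = -9*(-4 + 7) + 3309 = -9*3 + 3309 = -9/2*6 + 3309 = -27 + 3309 = 3282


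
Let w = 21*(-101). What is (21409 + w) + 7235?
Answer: 26523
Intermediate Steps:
w = -2121
(21409 + w) + 7235 = (21409 - 2121) + 7235 = 19288 + 7235 = 26523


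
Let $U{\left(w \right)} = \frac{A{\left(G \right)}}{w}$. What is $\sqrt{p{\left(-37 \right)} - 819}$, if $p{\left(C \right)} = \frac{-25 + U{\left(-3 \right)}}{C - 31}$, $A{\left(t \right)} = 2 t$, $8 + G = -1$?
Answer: $\frac{i \sqrt{946441}}{34} \approx 28.613 i$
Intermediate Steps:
$G = -9$ ($G = -8 - 1 = -9$)
$U{\left(w \right)} = - \frac{18}{w}$ ($U{\left(w \right)} = \frac{2 \left(-9\right)}{w} = - \frac{18}{w}$)
$p{\left(C \right)} = - \frac{19}{-31 + C}$ ($p{\left(C \right)} = \frac{-25 - \frac{18}{-3}}{C - 31} = \frac{-25 - -6}{-31 + C} = \frac{-25 + 6}{-31 + C} = - \frac{19}{-31 + C}$)
$\sqrt{p{\left(-37 \right)} - 819} = \sqrt{- \frac{19}{-31 - 37} - 819} = \sqrt{- \frac{19}{-68} - 819} = \sqrt{\left(-19\right) \left(- \frac{1}{68}\right) - 819} = \sqrt{\frac{19}{68} - 819} = \sqrt{- \frac{55673}{68}} = \frac{i \sqrt{946441}}{34}$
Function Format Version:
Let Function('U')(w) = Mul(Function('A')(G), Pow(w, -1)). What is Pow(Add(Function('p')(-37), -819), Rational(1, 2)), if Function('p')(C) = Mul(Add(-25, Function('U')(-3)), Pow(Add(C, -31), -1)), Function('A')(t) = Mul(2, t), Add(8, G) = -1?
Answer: Mul(Rational(1, 34), I, Pow(946441, Rational(1, 2))) ≈ Mul(28.613, I)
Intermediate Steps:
G = -9 (G = Add(-8, -1) = -9)
Function('U')(w) = Mul(-18, Pow(w, -1)) (Function('U')(w) = Mul(Mul(2, -9), Pow(w, -1)) = Mul(-18, Pow(w, -1)))
Function('p')(C) = Mul(-19, Pow(Add(-31, C), -1)) (Function('p')(C) = Mul(Add(-25, Mul(-18, Pow(-3, -1))), Pow(Add(C, -31), -1)) = Mul(Add(-25, Mul(-18, Rational(-1, 3))), Pow(Add(-31, C), -1)) = Mul(Add(-25, 6), Pow(Add(-31, C), -1)) = Mul(-19, Pow(Add(-31, C), -1)))
Pow(Add(Function('p')(-37), -819), Rational(1, 2)) = Pow(Add(Mul(-19, Pow(Add(-31, -37), -1)), -819), Rational(1, 2)) = Pow(Add(Mul(-19, Pow(-68, -1)), -819), Rational(1, 2)) = Pow(Add(Mul(-19, Rational(-1, 68)), -819), Rational(1, 2)) = Pow(Add(Rational(19, 68), -819), Rational(1, 2)) = Pow(Rational(-55673, 68), Rational(1, 2)) = Mul(Rational(1, 34), I, Pow(946441, Rational(1, 2)))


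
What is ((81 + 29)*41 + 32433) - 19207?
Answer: 17736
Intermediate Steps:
((81 + 29)*41 + 32433) - 19207 = (110*41 + 32433) - 19207 = (4510 + 32433) - 19207 = 36943 - 19207 = 17736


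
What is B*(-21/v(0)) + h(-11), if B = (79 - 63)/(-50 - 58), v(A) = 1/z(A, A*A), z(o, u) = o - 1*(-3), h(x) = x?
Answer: -5/3 ≈ -1.6667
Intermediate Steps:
z(o, u) = 3 + o (z(o, u) = o + 3 = 3 + o)
v(A) = 1/(3 + A)
B = -4/27 (B = 16/(-108) = 16*(-1/108) = -4/27 ≈ -0.14815)
B*(-21/v(0)) + h(-11) = -(-28)/(9*(1/(3 + 0))) - 11 = -(-28)/(9*(1/3)) - 11 = -(-28)/(9*⅓) - 11 = -(-28)*3/9 - 11 = -4/27*(-63) - 11 = 28/3 - 11 = -5/3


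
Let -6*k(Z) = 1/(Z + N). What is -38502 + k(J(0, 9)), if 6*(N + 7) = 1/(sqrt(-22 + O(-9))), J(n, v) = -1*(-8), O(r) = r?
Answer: -43006920/1117 - I*sqrt(31)/1117 ≈ -38502.0 - 0.0049846*I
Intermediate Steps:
J(n, v) = 8
N = -7 - I*sqrt(31)/186 (N = -7 + 1/(6*(sqrt(-22 - 9))) = -7 + 1/(6*(sqrt(-31))) = -7 + 1/(6*((I*sqrt(31)))) = -7 + (-I*sqrt(31)/31)/6 = -7 - I*sqrt(31)/186 ≈ -7.0 - 0.029934*I)
k(Z) = -1/(6*(-7 + Z - I*sqrt(31)/186)) (k(Z) = -1/(6*(Z + (-7 - I*sqrt(31)/186))) = -1/(6*(-7 + Z - I*sqrt(31)/186)))
-38502 + k(J(0, 9)) = -38502 + 31/(1302 - 186*8 + I*sqrt(31)) = -38502 + 31/(1302 - 1488 + I*sqrt(31)) = -38502 + 31/(-186 + I*sqrt(31))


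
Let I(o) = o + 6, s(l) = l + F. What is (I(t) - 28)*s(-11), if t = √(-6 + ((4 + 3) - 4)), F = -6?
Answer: 374 - 17*I*√3 ≈ 374.0 - 29.445*I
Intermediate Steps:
t = I*√3 (t = √(-6 + (7 - 4)) = √(-6 + 3) = √(-3) = I*√3 ≈ 1.732*I)
s(l) = -6 + l (s(l) = l - 6 = -6 + l)
I(o) = 6 + o
(I(t) - 28)*s(-11) = ((6 + I*√3) - 28)*(-6 - 11) = (-22 + I*√3)*(-17) = 374 - 17*I*√3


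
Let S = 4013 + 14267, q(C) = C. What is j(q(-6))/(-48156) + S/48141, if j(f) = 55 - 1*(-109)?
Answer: 72699713/193189833 ≈ 0.37631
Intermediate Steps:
j(f) = 164 (j(f) = 55 + 109 = 164)
S = 18280
j(q(-6))/(-48156) + S/48141 = 164/(-48156) + 18280/48141 = 164*(-1/48156) + 18280*(1/48141) = -41/12039 + 18280/48141 = 72699713/193189833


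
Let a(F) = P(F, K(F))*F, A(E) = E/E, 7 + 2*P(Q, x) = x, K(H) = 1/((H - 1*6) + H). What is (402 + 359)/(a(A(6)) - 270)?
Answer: -6088/2189 ≈ -2.7812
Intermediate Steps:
K(H) = 1/(-6 + 2*H) (K(H) = 1/((H - 6) + H) = 1/((-6 + H) + H) = 1/(-6 + 2*H))
P(Q, x) = -7/2 + x/2
A(E) = 1
a(F) = F*(-7/2 + 1/(4*(-3 + F))) (a(F) = (-7/2 + (1/(2*(-3 + F)))/2)*F = (-7/2 + 1/(4*(-3 + F)))*F = F*(-7/2 + 1/(4*(-3 + F))))
(402 + 359)/(a(A(6)) - 270) = (402 + 359)/((¼)*1*(43 - 14*1)/(-3 + 1) - 270) = 761/((¼)*1*(43 - 14)/(-2) - 270) = 761/((¼)*1*(-½)*29 - 270) = 761/(-29/8 - 270) = 761/(-2189/8) = 761*(-8/2189) = -6088/2189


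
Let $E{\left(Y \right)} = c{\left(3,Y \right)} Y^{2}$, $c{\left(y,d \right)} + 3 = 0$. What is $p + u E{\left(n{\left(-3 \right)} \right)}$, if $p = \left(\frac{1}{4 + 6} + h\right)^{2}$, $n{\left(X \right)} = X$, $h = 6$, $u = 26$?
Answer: $- \frac{66479}{100} \approx -664.79$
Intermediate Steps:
$c{\left(y,d \right)} = -3$ ($c{\left(y,d \right)} = -3 + 0 = -3$)
$p = \frac{3721}{100}$ ($p = \left(\frac{1}{4 + 6} + 6\right)^{2} = \left(\frac{1}{10} + 6\right)^{2} = \left(\frac{61}{10}\right)^{2} = \frac{3721}{100} \approx 37.21$)
$E{\left(Y \right)} = - 3 Y^{2}$
$p + u E{\left(n{\left(-3 \right)} \right)} = \frac{3721}{100} + 26 \left(- 3 \left(-3\right)^{2}\right) = \frac{3721}{100} + 26 \left(\left(-3\right) 9\right) = \frac{3721}{100} + 26 \left(-27\right) = \frac{3721}{100} - 702 = - \frac{66479}{100}$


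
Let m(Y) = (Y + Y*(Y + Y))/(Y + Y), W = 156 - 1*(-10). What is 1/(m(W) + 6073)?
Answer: 2/12479 ≈ 0.00016027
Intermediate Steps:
W = 166 (W = 156 + 10 = 166)
m(Y) = (Y + 2*Y²)/(2*Y) (m(Y) = (Y + Y*(2*Y))/((2*Y)) = (Y + 2*Y²)*(1/(2*Y)) = (Y + 2*Y²)/(2*Y))
1/(m(W) + 6073) = 1/((½ + 166) + 6073) = 1/(333/2 + 6073) = 1/(12479/2) = 2/12479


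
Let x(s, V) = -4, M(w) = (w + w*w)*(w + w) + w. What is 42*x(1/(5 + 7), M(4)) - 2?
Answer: -170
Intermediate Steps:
M(w) = w + 2*w*(w + w²) (M(w) = (w + w²)*(2*w) + w = 2*w*(w + w²) + w = w + 2*w*(w + w²))
42*x(1/(5 + 7), M(4)) - 2 = 42*(-4) - 2 = -168 - 2 = -170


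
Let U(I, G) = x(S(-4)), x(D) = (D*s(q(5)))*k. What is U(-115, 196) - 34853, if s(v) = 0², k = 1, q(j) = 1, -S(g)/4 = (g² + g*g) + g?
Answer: -34853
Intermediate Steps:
S(g) = -8*g² - 4*g (S(g) = -4*((g² + g*g) + g) = -4*((g² + g²) + g) = -4*(2*g² + g) = -4*(g + 2*g²) = -8*g² - 4*g)
s(v) = 0
x(D) = 0 (x(D) = (D*0)*1 = 0*1 = 0)
U(I, G) = 0
U(-115, 196) - 34853 = 0 - 34853 = -34853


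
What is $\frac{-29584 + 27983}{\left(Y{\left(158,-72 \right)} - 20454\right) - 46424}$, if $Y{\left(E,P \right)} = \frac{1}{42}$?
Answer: $\frac{67242}{2808875} \approx 0.023939$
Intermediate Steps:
$Y{\left(E,P \right)} = \frac{1}{42}$
$\frac{-29584 + 27983}{\left(Y{\left(158,-72 \right)} - 20454\right) - 46424} = \frac{-29584 + 27983}{\left(\frac{1}{42} - 20454\right) - 46424} = - \frac{1601}{- \frac{859067}{42} - 46424} = - \frac{1601}{- \frac{2808875}{42}} = \left(-1601\right) \left(- \frac{42}{2808875}\right) = \frac{67242}{2808875}$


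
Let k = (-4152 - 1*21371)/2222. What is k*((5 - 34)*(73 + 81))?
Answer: 5181169/101 ≈ 51299.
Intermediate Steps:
k = -25523/2222 (k = (-4152 - 21371)*(1/2222) = -25523*1/2222 = -25523/2222 ≈ -11.486)
k*((5 - 34)*(73 + 81)) = -25523*(5 - 34)*(73 + 81)/2222 = -(-740167)*154/2222 = -25523/2222*(-4466) = 5181169/101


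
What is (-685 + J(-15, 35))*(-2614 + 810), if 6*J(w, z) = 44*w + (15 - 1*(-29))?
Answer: 4262852/3 ≈ 1.4210e+6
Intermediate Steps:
J(w, z) = 22/3 + 22*w/3 (J(w, z) = (44*w + (15 - 1*(-29)))/6 = (44*w + (15 + 29))/6 = (44*w + 44)/6 = (44 + 44*w)/6 = 22/3 + 22*w/3)
(-685 + J(-15, 35))*(-2614 + 810) = (-685 + (22/3 + (22/3)*(-15)))*(-2614 + 810) = (-685 + (22/3 - 110))*(-1804) = (-685 - 308/3)*(-1804) = -2363/3*(-1804) = 4262852/3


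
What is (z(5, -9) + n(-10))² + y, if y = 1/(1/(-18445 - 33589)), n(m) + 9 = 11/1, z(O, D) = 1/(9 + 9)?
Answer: -16857647/324 ≈ -52030.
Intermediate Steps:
z(O, D) = 1/18
n(m) = 2 (n(m) = -9 + 11/1 = -9 + 11*1 = -9 + 11 = 2)
y = -52034 (y = 1/(1/(-52034)) = 1/(-1/52034) = -52034)
(z(5, -9) + n(-10))² + y = (1/18 + 2)² - 52034 = (37/18)² - 52034 = 1369/324 - 52034 = -16857647/324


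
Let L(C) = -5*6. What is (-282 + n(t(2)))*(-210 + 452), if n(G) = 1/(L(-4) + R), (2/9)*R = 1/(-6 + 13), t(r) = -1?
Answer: -28051672/411 ≈ -68252.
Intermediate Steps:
L(C) = -30
R = 9/14 (R = 9/(2*(-6 + 13)) = (9/2)/7 = (9/2)*(⅐) = 9/14 ≈ 0.64286)
n(G) = -14/411 (n(G) = 1/(-30 + 9/14) = 1/(-411/14) = -14/411)
(-282 + n(t(2)))*(-210 + 452) = (-282 - 14/411)*(-210 + 452) = -115916/411*242 = -28051672/411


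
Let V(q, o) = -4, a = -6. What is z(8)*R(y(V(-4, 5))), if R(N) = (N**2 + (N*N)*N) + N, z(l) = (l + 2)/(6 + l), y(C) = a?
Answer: -930/7 ≈ -132.86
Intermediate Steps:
y(C) = -6
z(l) = (2 + l)/(6 + l)
R(N) = N + N**2 + N**3 (R(N) = (N**2 + N**2*N) + N = (N**2 + N**3) + N = N + N**2 + N**3)
z(8)*R(y(V(-4, 5))) = ((2 + 8)/(6 + 8))*(-6*(1 - 6 + (-6)**2)) = (10/14)*(-6*(1 - 6 + 36)) = ((1/14)*10)*(-6*31) = (5/7)*(-186) = -930/7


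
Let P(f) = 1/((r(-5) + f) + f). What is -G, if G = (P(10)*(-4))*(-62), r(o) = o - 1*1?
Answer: -124/7 ≈ -17.714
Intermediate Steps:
r(o) = -1 + o (r(o) = o - 1 = -1 + o)
P(f) = 1/(-6 + 2*f) (P(f) = 1/(((-1 - 5) + f) + f) = 1/((-6 + f) + f) = 1/(-6 + 2*f))
G = 124/7 (G = ((1/(2*(-3 + 10)))*(-4))*(-62) = (((1/2)/7)*(-4))*(-62) = (((1/2)*(1/7))*(-4))*(-62) = ((1/14)*(-4))*(-62) = -2/7*(-62) = 124/7 ≈ 17.714)
-G = -1*124/7 = -124/7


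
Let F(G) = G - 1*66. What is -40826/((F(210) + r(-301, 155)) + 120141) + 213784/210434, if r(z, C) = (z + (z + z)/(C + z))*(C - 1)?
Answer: 268269026098/572729484789 ≈ 0.46840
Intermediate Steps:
r(z, C) = (-1 + C)*(z + 2*z/(C + z)) (r(z, C) = (z + (2*z)/(C + z))*(-1 + C) = (z + 2*z/(C + z))*(-1 + C) = (-1 + C)*(z + 2*z/(C + z)))
F(G) = -66 + G (F(G) = G - 66 = -66 + G)
-40826/((F(210) + r(-301, 155)) + 120141) + 213784/210434 = -40826/(((-66 + 210) - 301*(-2 + 155 + 155² - 1*(-301) + 155*(-301))/(155 - 301)) + 120141) + 213784/210434 = -40826/((144 - 301*(-2 + 155 + 24025 + 301 - 46655)/(-146)) + 120141) + 213784*(1/210434) = -40826/((144 - 301*(-1/146)*(-22176)) + 120141) + 106892/105217 = -40826/((144 - 3337488/73) + 120141) + 106892/105217 = -40826/(-3326976/73 + 120141) + 106892/105217 = -40826/5443317/73 + 106892/105217 = -40826*73/5443317 + 106892/105217 = -2980298/5443317 + 106892/105217 = 268269026098/572729484789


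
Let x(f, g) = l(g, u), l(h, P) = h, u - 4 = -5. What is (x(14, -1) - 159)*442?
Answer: -70720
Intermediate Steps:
u = -1 (u = 4 - 5 = -1)
x(f, g) = g
(x(14, -1) - 159)*442 = (-1 - 159)*442 = -160*442 = -70720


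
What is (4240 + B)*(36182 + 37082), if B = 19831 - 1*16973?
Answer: 520027872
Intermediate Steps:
B = 2858 (B = 19831 - 16973 = 2858)
(4240 + B)*(36182 + 37082) = (4240 + 2858)*(36182 + 37082) = 7098*73264 = 520027872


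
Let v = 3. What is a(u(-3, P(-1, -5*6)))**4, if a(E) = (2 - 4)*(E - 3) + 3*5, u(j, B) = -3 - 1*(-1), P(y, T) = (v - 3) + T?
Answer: 390625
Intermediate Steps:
P(y, T) = T (P(y, T) = (3 - 3) + T = 0 + T = T)
u(j, B) = -2 (u(j, B) = -3 + 1 = -2)
a(E) = 21 - 2*E (a(E) = -2*(-3 + E) + 15 = (6 - 2*E) + 15 = 21 - 2*E)
a(u(-3, P(-1, -5*6)))**4 = (21 - 2*(-2))**4 = (21 + 4)**4 = 25**4 = 390625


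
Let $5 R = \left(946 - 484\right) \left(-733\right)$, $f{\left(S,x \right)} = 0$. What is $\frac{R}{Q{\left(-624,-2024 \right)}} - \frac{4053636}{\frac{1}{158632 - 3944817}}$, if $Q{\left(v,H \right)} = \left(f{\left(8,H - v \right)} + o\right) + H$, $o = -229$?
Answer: $\frac{57631048399181182}{3755} \approx 1.5348 \cdot 10^{13}$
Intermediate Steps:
$Q{\left(v,H \right)} = -229 + H$ ($Q{\left(v,H \right)} = \left(0 - 229\right) + H = -229 + H$)
$R = - \frac{338646}{5}$ ($R = \frac{\left(946 - 484\right) \left(-733\right)}{5} = \frac{462 \left(-733\right)}{5} = \frac{1}{5} \left(-338646\right) = - \frac{338646}{5} \approx -67729.0$)
$\frac{R}{Q{\left(-624,-2024 \right)}} - \frac{4053636}{\frac{1}{158632 - 3944817}} = - \frac{338646}{5 \left(-229 - 2024\right)} - \frac{4053636}{\frac{1}{158632 - 3944817}} = - \frac{338646}{5 \left(-2253\right)} - \frac{4053636}{\frac{1}{-3786185}} = \left(- \frac{338646}{5}\right) \left(- \frac{1}{2253}\right) - \frac{4053636}{- \frac{1}{3786185}} = \frac{112882}{3755} - -15347815818660 = \frac{112882}{3755} + 15347815818660 = \frac{57631048399181182}{3755}$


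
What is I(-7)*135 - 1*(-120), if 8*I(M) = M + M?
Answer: -465/4 ≈ -116.25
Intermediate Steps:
I(M) = M/4 (I(M) = (M + M)/8 = (2*M)/8 = M/4)
I(-7)*135 - 1*(-120) = ((¼)*(-7))*135 - 1*(-120) = -7/4*135 + 120 = -945/4 + 120 = -465/4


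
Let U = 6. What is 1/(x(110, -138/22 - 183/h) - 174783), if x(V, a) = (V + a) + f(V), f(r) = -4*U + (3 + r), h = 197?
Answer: -2167/378339134 ≈ -5.7277e-6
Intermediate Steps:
f(r) = -21 + r (f(r) = -4*6 + (3 + r) = -24 + (3 + r) = -21 + r)
x(V, a) = -21 + a + 2*V (x(V, a) = (V + a) + (-21 + V) = -21 + a + 2*V)
1/(x(110, -138/22 - 183/h) - 174783) = 1/((-21 + (-138/22 - 183/197) + 2*110) - 174783) = 1/((-21 + (-138*1/22 - 183*1/197) + 220) - 174783) = 1/((-21 + (-69/11 - 183/197) + 220) - 174783) = 1/((-21 - 15606/2167 + 220) - 174783) = 1/(415627/2167 - 174783) = 1/(-378339134/2167) = -2167/378339134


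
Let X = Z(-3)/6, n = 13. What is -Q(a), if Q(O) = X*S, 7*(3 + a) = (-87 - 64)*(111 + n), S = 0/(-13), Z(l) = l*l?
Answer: 0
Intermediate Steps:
Z(l) = l**2
S = 0 (S = 0*(-1/13) = 0)
X = 3/2 (X = (-3)**2/6 = 9*(1/6) = 3/2 ≈ 1.5000)
a = -18745/7 (a = -3 + ((-87 - 64)*(111 + 13))/7 = -3 + (-151*124)/7 = -3 + (1/7)*(-18724) = -3 - 18724/7 = -18745/7 ≈ -2677.9)
Q(O) = 0 (Q(O) = (3/2)*0 = 0)
-Q(a) = -1*0 = 0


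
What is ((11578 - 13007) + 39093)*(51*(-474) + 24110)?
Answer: -2410496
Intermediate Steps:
((11578 - 13007) + 39093)*(51*(-474) + 24110) = (-1429 + 39093)*(-24174 + 24110) = 37664*(-64) = -2410496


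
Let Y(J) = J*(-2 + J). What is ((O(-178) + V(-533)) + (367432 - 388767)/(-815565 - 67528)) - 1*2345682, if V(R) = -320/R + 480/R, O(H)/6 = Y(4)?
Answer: -1104063240781071/470688569 ≈ -2.3456e+6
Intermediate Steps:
O(H) = 48 (O(H) = 6*(4*(-2 + 4)) = 6*(4*2) = 6*8 = 48)
V(R) = 160/R
((O(-178) + V(-533)) + (367432 - 388767)/(-815565 - 67528)) - 1*2345682 = ((48 + 160/(-533)) + (367432 - 388767)/(-815565 - 67528)) - 1*2345682 = ((48 + 160*(-1/533)) - 21335/(-883093)) - 2345682 = ((48 - 160/533) - 21335*(-1/883093)) - 2345682 = (25424/533 + 21335/883093) - 2345682 = 22463127987/470688569 - 2345682 = -1104063240781071/470688569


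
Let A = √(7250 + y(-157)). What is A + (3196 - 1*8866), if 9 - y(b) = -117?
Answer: -5670 + 4*√461 ≈ -5584.1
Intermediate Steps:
y(b) = 126 (y(b) = 9 - 1*(-117) = 9 + 117 = 126)
A = 4*√461 (A = √(7250 + 126) = √7376 = 4*√461 ≈ 85.884)
A + (3196 - 1*8866) = 4*√461 + (3196 - 1*8866) = 4*√461 + (3196 - 8866) = 4*√461 - 5670 = -5670 + 4*√461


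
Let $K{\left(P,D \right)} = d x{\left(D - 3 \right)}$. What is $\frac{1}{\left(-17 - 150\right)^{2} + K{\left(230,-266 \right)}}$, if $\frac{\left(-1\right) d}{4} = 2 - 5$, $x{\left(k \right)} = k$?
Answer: $\frac{1}{24661} \approx 4.055 \cdot 10^{-5}$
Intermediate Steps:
$d = 12$ ($d = - 4 \left(2 - 5\right) = \left(-4\right) \left(-3\right) = 12$)
$K{\left(P,D \right)} = -36 + 12 D$ ($K{\left(P,D \right)} = 12 \left(D - 3\right) = 12 \left(-3 + D\right) = -36 + 12 D$)
$\frac{1}{\left(-17 - 150\right)^{2} + K{\left(230,-266 \right)}} = \frac{1}{\left(-17 - 150\right)^{2} + \left(-36 + 12 \left(-266\right)\right)} = \frac{1}{\left(-167\right)^{2} - 3228} = \frac{1}{27889 - 3228} = \frac{1}{24661}$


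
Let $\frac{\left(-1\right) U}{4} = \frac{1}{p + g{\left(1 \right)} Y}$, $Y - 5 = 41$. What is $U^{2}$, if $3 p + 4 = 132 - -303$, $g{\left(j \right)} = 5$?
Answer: $\frac{144}{1256641} \approx 0.00011459$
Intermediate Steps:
$p = \frac{431}{3}$ ($p = - \frac{4}{3} + \frac{132 - -303}{3} = - \frac{4}{3} + \frac{132 + 303}{3} = - \frac{4}{3} + \frac{1}{3} \cdot 435 = - \frac{4}{3} + 145 = \frac{431}{3} \approx 143.67$)
$Y = 46$ ($Y = 5 + 41 = 46$)
$U = - \frac{12}{1121}$ ($U = - \frac{4}{\frac{431}{3} + 5 \cdot 46} = - \frac{4}{\frac{431}{3} + 230} = - \frac{4}{\frac{1121}{3}} = \left(-4\right) \frac{3}{1121} = - \frac{12}{1121} \approx -0.010705$)
$U^{2} = \left(- \frac{12}{1121}\right)^{2} = \frac{144}{1256641}$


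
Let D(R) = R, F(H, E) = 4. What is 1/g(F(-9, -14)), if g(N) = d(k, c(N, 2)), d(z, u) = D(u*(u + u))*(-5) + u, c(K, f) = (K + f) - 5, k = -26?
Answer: -⅑ ≈ -0.11111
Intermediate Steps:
c(K, f) = -5 + K + f
d(z, u) = u - 10*u² (d(z, u) = (u*(u + u))*(-5) + u = (u*(2*u))*(-5) + u = (2*u²)*(-5) + u = -10*u² + u = u - 10*u²)
g(N) = (-3 + N)*(31 - 10*N) (g(N) = (-5 + N + 2)*(1 - 10*(-5 + N + 2)) = (-3 + N)*(1 - 10*(-3 + N)) = (-3 + N)*(1 + (30 - 10*N)) = (-3 + N)*(31 - 10*N))
1/g(F(-9, -14)) = 1/(-3 + 4 - 10*(-3 + 4)²) = 1/(-3 + 4 - 10*1²) = 1/(-3 + 4 - 10*1) = 1/(-3 + 4 - 10) = 1/(-9) = -⅑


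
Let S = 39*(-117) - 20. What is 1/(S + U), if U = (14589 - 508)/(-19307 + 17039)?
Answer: -2268/10408325 ≈ -0.00021790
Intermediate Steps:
U = -14081/2268 (U = 14081/(-2268) = 14081*(-1/2268) = -14081/2268 ≈ -6.2086)
S = -4583 (S = -4563 - 20 = -4583)
1/(S + U) = 1/(-4583 - 14081/2268) = 1/(-10408325/2268) = -2268/10408325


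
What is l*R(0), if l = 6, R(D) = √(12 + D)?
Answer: 12*√3 ≈ 20.785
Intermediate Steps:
l*R(0) = 6*√(12 + 0) = 6*√12 = 6*(2*√3) = 12*√3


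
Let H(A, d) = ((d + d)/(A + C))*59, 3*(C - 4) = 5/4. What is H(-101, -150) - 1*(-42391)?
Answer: 49343569/1159 ≈ 42574.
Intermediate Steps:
C = 53/12 (C = 4 + (5/4)/3 = 4 + (5*(¼))/3 = 4 + (⅓)*(5/4) = 4 + 5/12 = 53/12 ≈ 4.4167)
H(A, d) = 118*d/(53/12 + A) (H(A, d) = ((d + d)/(A + 53/12))*59 = ((2*d)/(53/12 + A))*59 = (2*d/(53/12 + A))*59 = 118*d/(53/12 + A))
H(-101, -150) - 1*(-42391) = 1416*(-150)/(53 + 12*(-101)) - 1*(-42391) = 1416*(-150)/(53 - 1212) + 42391 = 1416*(-150)/(-1159) + 42391 = 1416*(-150)*(-1/1159) + 42391 = 212400/1159 + 42391 = 49343569/1159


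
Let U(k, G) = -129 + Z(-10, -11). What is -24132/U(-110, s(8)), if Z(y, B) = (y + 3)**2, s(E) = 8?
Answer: 6033/20 ≈ 301.65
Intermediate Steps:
Z(y, B) = (3 + y)**2
U(k, G) = -80 (U(k, G) = -129 + (3 - 10)**2 = -129 + (-7)**2 = -129 + 49 = -80)
-24132/U(-110, s(8)) = -24132/(-80) = -24132*(-1/80) = 6033/20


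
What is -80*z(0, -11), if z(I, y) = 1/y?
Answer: 80/11 ≈ 7.2727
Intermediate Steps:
-80*z(0, -11) = -80/(-11) = -80*(-1/11) = 80/11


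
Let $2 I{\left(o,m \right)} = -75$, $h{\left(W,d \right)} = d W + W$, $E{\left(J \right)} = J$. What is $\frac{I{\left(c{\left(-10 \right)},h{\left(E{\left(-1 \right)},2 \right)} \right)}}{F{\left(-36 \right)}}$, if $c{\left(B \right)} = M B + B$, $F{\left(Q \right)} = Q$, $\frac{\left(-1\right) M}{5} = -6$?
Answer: $\frac{25}{24} \approx 1.0417$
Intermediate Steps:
$M = 30$ ($M = \left(-5\right) \left(-6\right) = 30$)
$c{\left(B \right)} = 31 B$ ($c{\left(B \right)} = 30 B + B = 31 B$)
$h{\left(W,d \right)} = W + W d$ ($h{\left(W,d \right)} = W d + W = W + W d$)
$I{\left(o,m \right)} = - \frac{75}{2}$ ($I{\left(o,m \right)} = \frac{1}{2} \left(-75\right) = - \frac{75}{2}$)
$\frac{I{\left(c{\left(-10 \right)},h{\left(E{\left(-1 \right)},2 \right)} \right)}}{F{\left(-36 \right)}} = - \frac{75}{2 \left(-36\right)} = \left(- \frac{75}{2}\right) \left(- \frac{1}{36}\right) = \frac{25}{24}$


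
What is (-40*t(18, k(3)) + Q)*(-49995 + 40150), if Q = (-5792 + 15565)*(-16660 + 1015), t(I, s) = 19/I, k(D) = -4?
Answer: 13547582865025/9 ≈ 1.5053e+12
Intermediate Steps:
Q = -152898585 (Q = 9773*(-15645) = -152898585)
(-40*t(18, k(3)) + Q)*(-49995 + 40150) = (-760/18 - 152898585)*(-49995 + 40150) = (-760/18 - 152898585)*(-9845) = (-40*19/18 - 152898585)*(-9845) = (-380/9 - 152898585)*(-9845) = -1376087645/9*(-9845) = 13547582865025/9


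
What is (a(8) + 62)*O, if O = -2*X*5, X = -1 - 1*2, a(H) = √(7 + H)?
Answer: 1860 + 30*√15 ≈ 1976.2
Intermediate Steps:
X = -3 (X = -1 - 2 = -3)
O = 30 (O = -2*(-3)*5 = 6*5 = 30)
(a(8) + 62)*O = (√(7 + 8) + 62)*30 = (√15 + 62)*30 = (62 + √15)*30 = 1860 + 30*√15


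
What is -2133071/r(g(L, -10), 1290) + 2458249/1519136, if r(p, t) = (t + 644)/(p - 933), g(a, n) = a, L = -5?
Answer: 1519761677108447/1469004512 ≈ 1.0346e+6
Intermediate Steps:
r(p, t) = (644 + t)/(-933 + p)
-2133071/r(g(L, -10), 1290) + 2458249/1519136 = -2133071*(-933 - 5)/(644 + 1290) + 2458249/1519136 = -2133071/(1934/(-938)) + 2458249*(1/1519136) = -2133071/((-1/938*1934)) + 2458249/1519136 = -2133071/(-967/469) + 2458249/1519136 = -2133071*(-469/967) + 2458249/1519136 = 1000410299/967 + 2458249/1519136 = 1519761677108447/1469004512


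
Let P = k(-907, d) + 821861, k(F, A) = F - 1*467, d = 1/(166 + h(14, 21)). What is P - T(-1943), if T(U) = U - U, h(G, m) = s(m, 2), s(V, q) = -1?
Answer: 820487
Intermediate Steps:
h(G, m) = -1
T(U) = 0
d = 1/165 (d = 1/(166 - 1) = 1/165 ≈ 0.0060606)
k(F, A) = -467 + F (k(F, A) = F - 467 = -467 + F)
P = 820487 (P = (-467 - 907) + 821861 = -1374 + 821861 = 820487)
P - T(-1943) = 820487 - 1*0 = 820487 + 0 = 820487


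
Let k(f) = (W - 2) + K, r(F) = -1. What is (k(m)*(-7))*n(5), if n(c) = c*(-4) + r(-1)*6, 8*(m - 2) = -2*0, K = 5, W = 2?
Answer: 910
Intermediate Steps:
m = 2 (m = 2 + (-2*0)/8 = 2 + (⅛)*0 = 2 + 0 = 2)
n(c) = -6 - 4*c (n(c) = c*(-4) - 1*6 = -4*c - 6 = -6 - 4*c)
k(f) = 5 (k(f) = (2 - 2) + 5 = 0 + 5 = 5)
(k(m)*(-7))*n(5) = (5*(-7))*(-6 - 4*5) = -35*(-6 - 20) = -35*(-26) = 910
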